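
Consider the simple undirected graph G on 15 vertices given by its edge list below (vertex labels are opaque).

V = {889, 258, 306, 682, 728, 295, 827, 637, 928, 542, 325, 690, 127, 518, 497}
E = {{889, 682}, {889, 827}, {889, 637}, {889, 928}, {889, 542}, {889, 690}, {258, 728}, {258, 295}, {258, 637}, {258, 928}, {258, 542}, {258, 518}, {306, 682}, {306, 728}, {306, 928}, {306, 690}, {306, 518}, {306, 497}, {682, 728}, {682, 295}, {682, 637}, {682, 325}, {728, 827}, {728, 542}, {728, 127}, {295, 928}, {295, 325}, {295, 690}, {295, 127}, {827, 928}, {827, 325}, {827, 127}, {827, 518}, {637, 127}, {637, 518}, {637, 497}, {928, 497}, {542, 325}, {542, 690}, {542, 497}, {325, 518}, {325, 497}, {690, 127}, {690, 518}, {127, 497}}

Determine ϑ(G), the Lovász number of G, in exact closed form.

5

N(542) = {889, 258, 728, 325, 690, 497}, |N(542)| = 6.
N(258) = {728, 295, 637, 928, 542, 518}, |N(258)| = 6.
N(889) = {682, 827, 637, 928, 542, 690}, |N(889)| = 6.
N(127) = {728, 295, 827, 637, 690, 497}, |N(127)| = 6.
6-regular, N=15; Kneser K(6,2) on C(6,2)=15 vertices.
spec(A) ≈ [6.0, 1.0, -3.0] (distinct, 6 d.p.).
Lovász (edge-transitive): ϑ = −15·(-3)/((6)−(-3)) = 5.
Numerically 5.000000.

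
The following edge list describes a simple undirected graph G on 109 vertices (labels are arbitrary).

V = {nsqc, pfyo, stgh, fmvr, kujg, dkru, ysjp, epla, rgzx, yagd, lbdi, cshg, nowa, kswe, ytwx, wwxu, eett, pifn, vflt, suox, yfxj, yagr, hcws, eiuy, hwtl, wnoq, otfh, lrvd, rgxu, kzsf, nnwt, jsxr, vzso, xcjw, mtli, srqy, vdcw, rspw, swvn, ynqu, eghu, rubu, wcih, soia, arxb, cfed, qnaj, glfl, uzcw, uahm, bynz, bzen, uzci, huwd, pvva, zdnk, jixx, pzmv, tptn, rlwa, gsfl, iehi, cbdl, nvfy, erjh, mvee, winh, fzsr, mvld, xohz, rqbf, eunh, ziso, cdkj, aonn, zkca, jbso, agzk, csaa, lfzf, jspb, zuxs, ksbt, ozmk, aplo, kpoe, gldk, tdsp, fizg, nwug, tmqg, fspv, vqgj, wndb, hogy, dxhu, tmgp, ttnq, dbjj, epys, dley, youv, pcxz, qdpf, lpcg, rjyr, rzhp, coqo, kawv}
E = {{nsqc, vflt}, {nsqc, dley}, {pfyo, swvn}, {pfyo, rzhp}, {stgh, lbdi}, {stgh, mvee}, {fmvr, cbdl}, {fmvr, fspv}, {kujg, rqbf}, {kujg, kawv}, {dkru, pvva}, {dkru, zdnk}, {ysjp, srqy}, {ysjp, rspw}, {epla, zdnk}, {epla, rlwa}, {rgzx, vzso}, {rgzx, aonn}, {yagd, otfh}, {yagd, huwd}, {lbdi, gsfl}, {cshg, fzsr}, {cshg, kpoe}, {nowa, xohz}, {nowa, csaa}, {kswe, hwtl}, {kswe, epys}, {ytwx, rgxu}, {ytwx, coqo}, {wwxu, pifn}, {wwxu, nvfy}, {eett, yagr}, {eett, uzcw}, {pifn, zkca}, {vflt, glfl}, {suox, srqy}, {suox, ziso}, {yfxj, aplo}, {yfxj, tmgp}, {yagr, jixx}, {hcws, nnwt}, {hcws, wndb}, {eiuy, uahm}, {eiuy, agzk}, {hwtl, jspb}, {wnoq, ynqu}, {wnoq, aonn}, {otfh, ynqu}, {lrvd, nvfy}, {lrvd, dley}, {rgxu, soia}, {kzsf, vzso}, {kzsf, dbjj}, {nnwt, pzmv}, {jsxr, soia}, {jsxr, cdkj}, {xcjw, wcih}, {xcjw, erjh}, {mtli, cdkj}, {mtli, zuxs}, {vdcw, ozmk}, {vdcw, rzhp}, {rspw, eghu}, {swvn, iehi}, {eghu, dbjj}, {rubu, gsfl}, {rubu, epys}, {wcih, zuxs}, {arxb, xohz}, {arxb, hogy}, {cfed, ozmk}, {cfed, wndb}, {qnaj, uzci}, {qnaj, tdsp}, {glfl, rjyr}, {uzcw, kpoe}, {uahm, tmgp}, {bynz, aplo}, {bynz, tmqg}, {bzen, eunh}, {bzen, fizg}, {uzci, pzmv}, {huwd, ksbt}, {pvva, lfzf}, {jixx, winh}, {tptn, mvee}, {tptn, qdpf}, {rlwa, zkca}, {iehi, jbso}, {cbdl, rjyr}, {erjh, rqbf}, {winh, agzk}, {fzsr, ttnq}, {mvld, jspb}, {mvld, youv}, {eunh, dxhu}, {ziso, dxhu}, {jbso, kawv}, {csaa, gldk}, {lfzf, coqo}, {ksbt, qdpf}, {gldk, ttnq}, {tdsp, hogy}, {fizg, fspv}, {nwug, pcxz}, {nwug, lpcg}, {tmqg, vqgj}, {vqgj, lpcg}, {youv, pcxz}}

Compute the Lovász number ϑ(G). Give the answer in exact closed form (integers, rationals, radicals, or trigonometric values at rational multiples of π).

109*cos(pi/109)/(cos(pi/109) + 1)

Vertex yagr has 2 neighbors: eett, jixx.
Vertex tdsp has 2 neighbors: qnaj, hogy.
deg(yagd) = 2; N(yagd) = {otfh, huwd}.
deg(csaa) = 2; N(csaa) = {nowa, gldk}.
Every vertex has degree 2 (N=109); a single 109-cycle (edge-transitive).
spec(A) ≈ [2.0, 1.997, 1.987, 1.97, 1.947, 1.918, 1.882, 1.839, 1.791, 1.737, 1.677, 1.611, 1.54, 1.464, 1.383, 1.298, 1.208, 1.114, 1.017, 0.916, 0.812, 0.705, 0.596, 0.485, 0.372, 0.259, 0.144, 0.029, -0.086, -0.201, -0.316, -0.429, -0.541, -0.651, -0.759, -0.864, -0.967, -1.066, -1.162, -1.253, -1.341, -1.424, -1.503, -1.576, -1.645, -1.708, -1.765, -1.816, -1.861, -1.9, -1.933, -1.959, -1.979, -1.993, -1.999] (distinct, 3 d.p.).
Lovász (edge-transitive): ϑ = −109·(-2*cos(pi/109))/((2)−(-2*cos(pi/109))) = 109*cos(pi/109)/(cos(pi/109) + 1).
ϑ(G) ≈ 54.4886801.
Check 54 ≤ 109*cos(pi/109)/(cos(pi/109) + 1) ≤ 55: both strict.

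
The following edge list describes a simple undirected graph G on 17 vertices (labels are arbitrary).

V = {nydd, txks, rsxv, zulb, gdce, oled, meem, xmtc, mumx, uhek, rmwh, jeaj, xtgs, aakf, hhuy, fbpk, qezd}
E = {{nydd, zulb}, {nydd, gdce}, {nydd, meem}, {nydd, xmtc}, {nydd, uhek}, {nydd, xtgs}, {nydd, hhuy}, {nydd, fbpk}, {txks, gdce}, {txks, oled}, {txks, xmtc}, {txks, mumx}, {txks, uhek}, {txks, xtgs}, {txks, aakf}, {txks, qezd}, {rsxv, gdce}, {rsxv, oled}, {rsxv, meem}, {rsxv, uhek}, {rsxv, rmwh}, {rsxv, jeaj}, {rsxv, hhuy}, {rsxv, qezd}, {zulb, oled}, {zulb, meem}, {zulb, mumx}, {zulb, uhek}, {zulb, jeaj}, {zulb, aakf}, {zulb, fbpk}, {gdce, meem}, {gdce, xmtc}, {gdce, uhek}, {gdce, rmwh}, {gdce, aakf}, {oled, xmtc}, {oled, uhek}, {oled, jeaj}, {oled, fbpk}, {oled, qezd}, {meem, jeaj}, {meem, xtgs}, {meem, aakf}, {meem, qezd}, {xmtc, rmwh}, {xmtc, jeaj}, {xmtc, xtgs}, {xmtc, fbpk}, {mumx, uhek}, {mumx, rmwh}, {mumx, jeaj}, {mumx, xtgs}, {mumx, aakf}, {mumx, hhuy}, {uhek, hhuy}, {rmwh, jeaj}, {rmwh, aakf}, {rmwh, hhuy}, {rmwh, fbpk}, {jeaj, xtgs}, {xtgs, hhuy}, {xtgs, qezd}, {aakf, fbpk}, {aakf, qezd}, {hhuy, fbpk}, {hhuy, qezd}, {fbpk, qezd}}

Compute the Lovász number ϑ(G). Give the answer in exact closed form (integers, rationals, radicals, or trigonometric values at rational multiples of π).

deg(gdce) = 8; N(gdce) = {nydd, txks, rsxv, meem, xmtc, uhek, rmwh, aakf}.
deg(rsxv) = 8; N(rsxv) = {gdce, oled, meem, uhek, rmwh, jeaj, hhuy, qezd}.
N(mumx) = {txks, zulb, uhek, rmwh, jeaj, xtgs, aakf, hhuy}, |N(mumx)| = 8.
N(xmtc) = {nydd, txks, gdce, oled, rmwh, jeaj, xtgs, fbpk}, |N(xmtc)| = 8.
8-regular, N=17; strongly regular (17,8,3,4).
Distinct eigenvalues (to 6 d.p.): [8.0, 1.561553, -2.561553].
λ_max=8, λ_min=-sqrt(17)/2 - 1/2; ϑ = −17·λ_min/(λ_max−λ_min) = sqrt(17).
ϑ(G) ≈ 4.123105626.

sqrt(17)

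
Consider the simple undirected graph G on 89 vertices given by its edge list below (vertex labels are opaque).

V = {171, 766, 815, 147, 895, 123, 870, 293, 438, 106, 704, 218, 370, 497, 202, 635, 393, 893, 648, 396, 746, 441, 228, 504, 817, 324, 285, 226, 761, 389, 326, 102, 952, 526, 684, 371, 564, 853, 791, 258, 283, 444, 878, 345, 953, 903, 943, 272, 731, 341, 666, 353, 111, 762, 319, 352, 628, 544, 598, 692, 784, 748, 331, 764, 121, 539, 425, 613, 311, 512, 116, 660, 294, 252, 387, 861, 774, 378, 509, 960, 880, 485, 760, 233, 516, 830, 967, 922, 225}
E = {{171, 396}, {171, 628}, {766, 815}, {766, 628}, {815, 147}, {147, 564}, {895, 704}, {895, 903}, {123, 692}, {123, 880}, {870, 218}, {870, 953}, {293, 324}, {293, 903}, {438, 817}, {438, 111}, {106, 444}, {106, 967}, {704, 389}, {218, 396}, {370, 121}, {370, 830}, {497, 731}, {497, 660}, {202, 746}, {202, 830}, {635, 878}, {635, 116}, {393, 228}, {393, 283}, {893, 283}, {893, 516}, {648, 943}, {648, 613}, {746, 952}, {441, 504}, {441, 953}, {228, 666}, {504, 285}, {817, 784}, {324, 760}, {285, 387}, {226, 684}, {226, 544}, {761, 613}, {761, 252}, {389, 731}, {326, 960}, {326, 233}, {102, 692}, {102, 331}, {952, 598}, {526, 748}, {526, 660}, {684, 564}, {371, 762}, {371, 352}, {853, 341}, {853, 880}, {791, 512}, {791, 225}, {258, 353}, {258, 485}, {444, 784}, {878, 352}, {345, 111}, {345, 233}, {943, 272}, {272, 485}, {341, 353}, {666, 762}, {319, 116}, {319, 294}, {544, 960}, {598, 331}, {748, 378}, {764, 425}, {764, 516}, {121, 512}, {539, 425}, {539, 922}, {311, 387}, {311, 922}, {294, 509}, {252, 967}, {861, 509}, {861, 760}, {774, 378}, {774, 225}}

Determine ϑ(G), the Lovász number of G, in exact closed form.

Vertex 880 has 2 neighbors: 123, 853.
deg(512) = 2; N(512) = {791, 121}.
N(791) = {512, 225}, |N(791)| = 2.
N(762) = {371, 666}, |N(762)| = 2.
G on 89 vertices is 2-regular; connected 2-regular on 89 ⇒ C_{89}.
The 45 distinct eigenvalues: [2.0, 1.995, 1.9801, 1.9553, 1.9208, 1.8767, 1.8232, 1.7607, 1.6894, 1.6097, 1.522, 1.4266, 1.3242, 1.2152, 1.1001, 0.9796, 0.8541, 0.7244, 0.5911, 0.4549, 0.3164, 0.1763, 0.0353, -0.1058, -0.2465, -0.3859, -0.5233, -0.6582, -0.7898, -0.9174, -1.0405, -1.1584, -1.2705, -1.3763, -1.4752, -1.5668, -1.6506, -1.7261, -1.7931, -1.8511, -1.8999, -1.9393, -1.9689, -1.9888, -1.9988].
ϑ = −N·λ_min/(λ_max−λ_min) = −89·(-2*cos(pi/89))/(2−(-2*cos(pi/89))) = 89*cos(pi/89)/(cos(pi/89) + 1).
Numerically 44.48614.
44 ≤ 89*cos(pi/89)/(cos(pi/89) + 1) ≤ 45: both strict.

89*cos(pi/89)/(cos(pi/89) + 1)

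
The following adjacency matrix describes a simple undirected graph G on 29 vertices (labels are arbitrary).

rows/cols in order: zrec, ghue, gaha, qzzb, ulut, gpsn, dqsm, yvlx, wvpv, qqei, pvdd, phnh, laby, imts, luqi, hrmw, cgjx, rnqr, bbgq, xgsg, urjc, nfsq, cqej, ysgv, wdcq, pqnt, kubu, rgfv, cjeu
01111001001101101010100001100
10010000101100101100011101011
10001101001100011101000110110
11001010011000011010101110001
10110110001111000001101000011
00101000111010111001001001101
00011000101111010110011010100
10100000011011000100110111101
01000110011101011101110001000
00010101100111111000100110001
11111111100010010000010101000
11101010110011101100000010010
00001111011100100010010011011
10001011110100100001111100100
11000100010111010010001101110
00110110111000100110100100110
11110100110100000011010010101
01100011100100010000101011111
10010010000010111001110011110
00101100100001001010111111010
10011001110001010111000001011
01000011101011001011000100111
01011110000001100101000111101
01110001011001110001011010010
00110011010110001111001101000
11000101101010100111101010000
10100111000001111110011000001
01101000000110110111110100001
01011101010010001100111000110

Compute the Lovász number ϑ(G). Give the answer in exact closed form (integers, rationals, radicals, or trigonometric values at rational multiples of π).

sqrt(29)

deg(rgfv) = 14; N(rgfv) = {ghue, gaha, ulut, phnh, laby, luqi, hrmw, rnqr, bbgq, xgsg, urjc, nfsq, ysgv, cjeu}.
Vertex laby has 14 neighbors: ulut, gpsn, dqsm, yvlx, qqei, pvdd, phnh, luqi, bbgq, nfsq, wdcq, pqnt, rgfv, cjeu.
deg(gpsn) = 14; N(gpsn) = {gaha, ulut, wvpv, qqei, pvdd, laby, luqi, hrmw, cgjx, xgsg, cqej, pqnt, kubu, cjeu}.
deg(yvlx) = 14; N(yvlx) = {zrec, gaha, qqei, pvdd, laby, imts, rnqr, urjc, nfsq, ysgv, wdcq, pqnt, kubu, cjeu}.
Regular of degree 14 on 29 vertices: Paley(29): SR with (k,λ,μ)=(14,6,7).
A has 3 distinct eigenvalues ≈ [14.0, 2.193, -3.193].
With N=29: ϑ(G) = 29·(-(-sqrt(29)/2 - 1/2))/(14−(-sqrt(29)/2 - 1/2)) = sqrt(29).
Numerically 5.385165.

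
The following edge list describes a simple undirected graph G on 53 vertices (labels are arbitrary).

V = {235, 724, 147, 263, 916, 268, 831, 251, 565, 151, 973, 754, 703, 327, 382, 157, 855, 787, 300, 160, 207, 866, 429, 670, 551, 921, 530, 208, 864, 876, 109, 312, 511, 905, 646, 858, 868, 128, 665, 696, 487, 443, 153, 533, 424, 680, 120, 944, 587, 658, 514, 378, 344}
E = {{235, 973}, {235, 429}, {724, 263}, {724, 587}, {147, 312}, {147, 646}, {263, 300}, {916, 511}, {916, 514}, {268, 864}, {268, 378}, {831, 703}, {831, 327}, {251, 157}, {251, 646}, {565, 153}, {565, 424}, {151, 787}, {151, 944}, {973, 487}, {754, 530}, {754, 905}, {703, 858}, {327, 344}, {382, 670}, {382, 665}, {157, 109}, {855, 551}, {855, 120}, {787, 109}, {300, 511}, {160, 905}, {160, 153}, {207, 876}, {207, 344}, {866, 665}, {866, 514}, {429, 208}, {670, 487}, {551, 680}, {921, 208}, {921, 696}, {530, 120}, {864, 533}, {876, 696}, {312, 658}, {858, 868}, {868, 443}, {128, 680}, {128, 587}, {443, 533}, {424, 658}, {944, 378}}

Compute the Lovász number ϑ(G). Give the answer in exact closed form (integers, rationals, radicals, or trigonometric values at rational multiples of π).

N(235) = {973, 429}, |N(235)| = 2.
Vertex 670 has 2 neighbors: 382, 487.
N(876) = {207, 696}, |N(876)| = 2.
N(724) = {263, 587}, |N(724)| = 2.
53-vertex 2-regular graph: connected 2-regular on 53 ⇒ C_{53}.
spec(A) ≈ [2.0, 1.986, 1.944, 1.8748, 1.7793, 1.6588, 1.515, 1.35, 1.166, 0.9656, 0.7517, 0.5272, 0.2953, 0.0593, -0.1776, -0.412, -0.6405, -0.8601, -1.0676, -1.2602, -1.435, -1.5897, -1.7221, -1.8303, -1.9128, -1.9685, -1.9965] (distinct, 4 d.p.).
ϑ = −N·λ_min/(λ_max−λ_min) = −53·(-2*cos(pi/53))/(2−(-2*cos(pi/53))) = 53*cos(pi/53)/(cos(pi/53) + 1).
≈ 26.4767 (to 4 d.p.).
α=26, χ(Ḡ)=27; ϑ=53*cos(pi/53)/(cos(pi/53) + 1) lies between (both strict).

53*cos(pi/53)/(cos(pi/53) + 1)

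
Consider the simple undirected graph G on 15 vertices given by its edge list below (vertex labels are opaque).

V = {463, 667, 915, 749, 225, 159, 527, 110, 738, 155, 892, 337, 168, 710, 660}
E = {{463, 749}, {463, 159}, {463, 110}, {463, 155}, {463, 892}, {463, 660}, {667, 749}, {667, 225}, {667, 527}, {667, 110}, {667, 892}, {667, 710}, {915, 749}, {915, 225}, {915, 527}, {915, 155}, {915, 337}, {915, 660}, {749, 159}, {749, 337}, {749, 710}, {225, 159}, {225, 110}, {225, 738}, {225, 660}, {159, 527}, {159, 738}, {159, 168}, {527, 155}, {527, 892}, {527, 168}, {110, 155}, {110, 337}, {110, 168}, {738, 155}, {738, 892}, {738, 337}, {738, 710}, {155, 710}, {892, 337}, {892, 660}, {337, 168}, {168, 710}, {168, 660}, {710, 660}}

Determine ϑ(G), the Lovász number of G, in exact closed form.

5

deg(225) = 6; N(225) = {667, 915, 159, 110, 738, 660}.
deg(915) = 6; N(915) = {749, 225, 527, 155, 337, 660}.
N(155) = {463, 915, 527, 110, 738, 710}, |N(155)| = 6.
deg(660) = 6; N(660) = {463, 915, 225, 892, 168, 710}.
6-regular, N=15; Kneser-type, 2-subsets of [6].
spec(A) ≈ [6.0, 1.0, -3.0] (distinct, 3 d.p.).
Lovász (edge-transitive): ϑ = −15·(-3)/((6)−(-3)) = 5.
≈ 5.0000 (to 4 d.p.).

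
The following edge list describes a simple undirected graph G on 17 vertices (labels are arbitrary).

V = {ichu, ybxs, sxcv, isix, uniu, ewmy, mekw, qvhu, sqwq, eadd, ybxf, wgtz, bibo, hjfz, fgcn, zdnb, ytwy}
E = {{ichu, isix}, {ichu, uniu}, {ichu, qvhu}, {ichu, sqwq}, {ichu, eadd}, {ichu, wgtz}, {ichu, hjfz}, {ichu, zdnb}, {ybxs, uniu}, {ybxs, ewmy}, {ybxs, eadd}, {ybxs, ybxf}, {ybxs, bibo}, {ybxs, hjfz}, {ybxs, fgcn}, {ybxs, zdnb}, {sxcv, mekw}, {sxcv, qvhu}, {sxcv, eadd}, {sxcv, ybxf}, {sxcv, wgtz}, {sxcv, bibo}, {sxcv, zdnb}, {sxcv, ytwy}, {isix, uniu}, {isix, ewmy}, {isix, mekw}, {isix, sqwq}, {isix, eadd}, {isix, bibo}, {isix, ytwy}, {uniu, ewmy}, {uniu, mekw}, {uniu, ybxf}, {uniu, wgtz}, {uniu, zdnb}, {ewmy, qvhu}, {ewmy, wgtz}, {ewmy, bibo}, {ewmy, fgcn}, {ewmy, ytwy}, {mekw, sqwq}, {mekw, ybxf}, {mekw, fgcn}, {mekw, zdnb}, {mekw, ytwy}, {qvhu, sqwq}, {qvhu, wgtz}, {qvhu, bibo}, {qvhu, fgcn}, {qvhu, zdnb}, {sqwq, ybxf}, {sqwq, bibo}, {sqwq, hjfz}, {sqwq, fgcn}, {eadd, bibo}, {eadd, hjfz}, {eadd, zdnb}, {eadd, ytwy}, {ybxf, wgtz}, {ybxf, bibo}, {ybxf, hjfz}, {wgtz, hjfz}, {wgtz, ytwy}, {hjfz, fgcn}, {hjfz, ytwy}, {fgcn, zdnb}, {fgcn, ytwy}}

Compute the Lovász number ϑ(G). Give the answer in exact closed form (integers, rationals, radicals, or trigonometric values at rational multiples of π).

sqrt(17)

Vertex qvhu has 8 neighbors: ichu, sxcv, ewmy, sqwq, wgtz, bibo, fgcn, zdnb.
Vertex sqwq has 8 neighbors: ichu, isix, mekw, qvhu, ybxf, bibo, hjfz, fgcn.
deg(ytwy) = 8; N(ytwy) = {sxcv, isix, ewmy, mekw, eadd, wgtz, hjfz, fgcn}.
Vertex isix has 8 neighbors: ichu, uniu, ewmy, mekw, sqwq, eadd, bibo, ytwy.
deg(v) = 8 for all v (|V|=17); SR(17,8,3,4) — a Paley graph.
A has 3 distinct eigenvalues ≈ [8.0, 1.56155, -2.56155].
Lovász: ϑ = −17(-sqrt(17)/2 - 1/2)/(8+-(-sqrt(17)/2 - 1/2)) = sqrt(17).
≈ 4.12311 (to 5 d.p.).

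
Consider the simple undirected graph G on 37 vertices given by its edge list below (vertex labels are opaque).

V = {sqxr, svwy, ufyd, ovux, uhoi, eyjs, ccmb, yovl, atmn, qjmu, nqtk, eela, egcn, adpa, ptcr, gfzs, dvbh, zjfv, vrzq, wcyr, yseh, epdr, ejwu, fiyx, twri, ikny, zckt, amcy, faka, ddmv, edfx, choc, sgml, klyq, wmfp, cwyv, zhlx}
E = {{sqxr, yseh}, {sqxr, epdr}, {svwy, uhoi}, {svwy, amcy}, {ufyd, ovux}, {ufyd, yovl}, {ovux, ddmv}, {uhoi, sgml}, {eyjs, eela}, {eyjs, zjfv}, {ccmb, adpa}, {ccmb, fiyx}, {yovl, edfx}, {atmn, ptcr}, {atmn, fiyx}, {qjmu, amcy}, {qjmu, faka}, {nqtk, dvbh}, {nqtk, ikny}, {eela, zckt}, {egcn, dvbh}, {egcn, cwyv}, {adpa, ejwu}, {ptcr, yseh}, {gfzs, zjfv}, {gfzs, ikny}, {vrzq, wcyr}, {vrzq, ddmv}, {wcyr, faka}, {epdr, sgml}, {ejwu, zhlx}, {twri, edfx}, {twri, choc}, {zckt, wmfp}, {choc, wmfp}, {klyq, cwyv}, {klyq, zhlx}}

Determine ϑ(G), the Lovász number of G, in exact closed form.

37*cos(pi/37)/(cos(pi/37) + 1)

deg(ovux) = 2; N(ovux) = {ufyd, ddmv}.
Vertex ikny has 2 neighbors: nqtk, gfzs.
Vertex zckt has 2 neighbors: eela, wmfp.
deg(nqtk) = 2; N(nqtk) = {dvbh, ikny}.
2-regular, N=37; a single 37-cycle (edge-transitive).
The 19 distinct eigenvalues: [2.0, 1.971232, 1.885755, 1.746028, 1.556072, 1.321349, 1.048615, 0.745713, 0.421359, 0.084882, -0.254036, -0.585646, -0.900407, -1.189266, -1.443912, -1.657019, -1.822457, -1.935466, -1.992795].
ϑ = −N·λ_min/(λ_max−λ_min) = −37·(-2*cos(pi/37))/(2−(-2*cos(pi/37))) = 37*cos(pi/37)/(cos(pi/37) + 1).
ϑ(G) ≈ 18.46662.
Lovász sandwich 18 ≤ 37*cos(pi/37)/(cos(pi/37) + 1) ≤ 19: both strict.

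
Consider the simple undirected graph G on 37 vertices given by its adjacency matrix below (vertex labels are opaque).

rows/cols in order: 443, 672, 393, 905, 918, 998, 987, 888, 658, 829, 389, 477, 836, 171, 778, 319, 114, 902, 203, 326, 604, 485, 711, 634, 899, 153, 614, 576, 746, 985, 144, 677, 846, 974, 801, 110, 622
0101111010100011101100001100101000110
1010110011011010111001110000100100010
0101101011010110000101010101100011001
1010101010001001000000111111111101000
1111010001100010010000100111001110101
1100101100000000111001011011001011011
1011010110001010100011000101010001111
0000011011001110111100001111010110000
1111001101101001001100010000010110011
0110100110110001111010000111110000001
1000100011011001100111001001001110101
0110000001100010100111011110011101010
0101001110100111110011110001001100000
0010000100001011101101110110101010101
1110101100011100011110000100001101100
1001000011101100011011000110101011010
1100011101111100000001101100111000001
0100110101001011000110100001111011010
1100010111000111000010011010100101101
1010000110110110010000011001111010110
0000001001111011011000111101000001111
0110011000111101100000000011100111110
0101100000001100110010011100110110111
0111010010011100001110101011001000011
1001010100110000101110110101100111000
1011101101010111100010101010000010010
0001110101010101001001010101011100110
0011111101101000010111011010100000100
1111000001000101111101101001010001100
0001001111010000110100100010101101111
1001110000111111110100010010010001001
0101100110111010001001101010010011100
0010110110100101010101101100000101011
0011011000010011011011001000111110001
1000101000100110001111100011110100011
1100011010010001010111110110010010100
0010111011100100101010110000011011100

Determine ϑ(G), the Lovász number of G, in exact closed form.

sqrt(37)

N(614) = {905, 918, 998, 888, 829, 477, 171, 319, 203, 485, 634, 153, 576, 985, 144, 677, 801, 110}, |N(614)| = 18.
deg(604) = 18; N(604) = {987, 829, 389, 477, 836, 778, 319, 902, 203, 711, 634, 899, 153, 576, 974, 801, 110, 622}.
N(114) = {443, 672, 998, 987, 888, 829, 389, 477, 836, 171, 485, 711, 899, 153, 746, 985, 144, 622}, |N(114)| = 18.
deg(171) = 18; N(171) = {393, 888, 836, 778, 319, 114, 203, 326, 485, 711, 634, 153, 614, 746, 144, 846, 801, 622}.
37-vertex 18-regular graph: strongly regular (37,18,8,9).
Distinct eigenvalues (to 6 d.p.): [18.0, 2.541381, -3.541381].
λ_max=18, λ_min=-sqrt(37)/2 - 1/2; ϑ = −37·λ_min/(λ_max−λ_min) = sqrt(37).
Numerically 6.0828.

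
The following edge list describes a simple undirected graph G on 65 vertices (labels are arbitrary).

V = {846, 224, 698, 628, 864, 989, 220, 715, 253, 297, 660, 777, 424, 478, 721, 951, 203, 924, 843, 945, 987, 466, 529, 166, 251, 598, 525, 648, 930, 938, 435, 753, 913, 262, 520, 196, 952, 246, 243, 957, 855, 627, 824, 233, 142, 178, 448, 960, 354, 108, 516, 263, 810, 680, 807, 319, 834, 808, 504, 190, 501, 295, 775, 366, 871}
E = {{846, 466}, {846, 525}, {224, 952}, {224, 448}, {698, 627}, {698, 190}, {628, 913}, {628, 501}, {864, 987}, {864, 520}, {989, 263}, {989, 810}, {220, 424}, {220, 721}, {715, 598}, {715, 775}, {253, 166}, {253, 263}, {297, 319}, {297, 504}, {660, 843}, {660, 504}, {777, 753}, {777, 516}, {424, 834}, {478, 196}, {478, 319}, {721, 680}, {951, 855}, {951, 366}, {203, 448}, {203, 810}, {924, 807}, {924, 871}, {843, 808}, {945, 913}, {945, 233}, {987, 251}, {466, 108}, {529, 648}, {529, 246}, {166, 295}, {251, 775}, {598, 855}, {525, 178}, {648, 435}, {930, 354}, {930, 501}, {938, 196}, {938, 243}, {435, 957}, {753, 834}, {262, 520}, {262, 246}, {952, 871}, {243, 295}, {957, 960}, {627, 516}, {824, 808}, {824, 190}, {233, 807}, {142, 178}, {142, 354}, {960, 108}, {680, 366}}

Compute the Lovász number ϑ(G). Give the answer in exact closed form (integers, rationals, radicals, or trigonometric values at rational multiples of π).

Vertex 224 has 2 neighbors: 952, 448.
Vertex 957 has 2 neighbors: 435, 960.
Vertex 930 has 2 neighbors: 354, 501.
N(243) = {938, 295}, |N(243)| = 2.
Regular of degree 2 on 65 vertices: the odd cycle C_{65}.
The 33 distinct eigenvalues: [2.0, 1.99066, 1.96274, 1.91649, 1.85235, 1.77091, 1.67294, 1.55935, 1.4312, 1.28968, 1.13613, 0.97197, 0.79873, 0.61803, 0.43157, 0.24107, 0.04833, -0.14487, -0.33671, -0.52541, -0.70921, -0.88638, -1.05528, -1.21433, -1.36203, -1.49702, -1.61803, -1.72394, -1.81375, -1.88662, -1.94188, -1.97901, -1.99766].
ϑ = −N·λ_min/(λ_max−λ_min) = −65·(-2*cos(pi/65))/(2−(-2*cos(pi/65))) = 65*cos(pi/65)/(cos(pi/65) + 1).
= 32.4810126… (decimal).
32 ≤ 65*cos(pi/65)/(cos(pi/65) + 1) ≤ 33: both strict.

65*cos(pi/65)/(cos(pi/65) + 1)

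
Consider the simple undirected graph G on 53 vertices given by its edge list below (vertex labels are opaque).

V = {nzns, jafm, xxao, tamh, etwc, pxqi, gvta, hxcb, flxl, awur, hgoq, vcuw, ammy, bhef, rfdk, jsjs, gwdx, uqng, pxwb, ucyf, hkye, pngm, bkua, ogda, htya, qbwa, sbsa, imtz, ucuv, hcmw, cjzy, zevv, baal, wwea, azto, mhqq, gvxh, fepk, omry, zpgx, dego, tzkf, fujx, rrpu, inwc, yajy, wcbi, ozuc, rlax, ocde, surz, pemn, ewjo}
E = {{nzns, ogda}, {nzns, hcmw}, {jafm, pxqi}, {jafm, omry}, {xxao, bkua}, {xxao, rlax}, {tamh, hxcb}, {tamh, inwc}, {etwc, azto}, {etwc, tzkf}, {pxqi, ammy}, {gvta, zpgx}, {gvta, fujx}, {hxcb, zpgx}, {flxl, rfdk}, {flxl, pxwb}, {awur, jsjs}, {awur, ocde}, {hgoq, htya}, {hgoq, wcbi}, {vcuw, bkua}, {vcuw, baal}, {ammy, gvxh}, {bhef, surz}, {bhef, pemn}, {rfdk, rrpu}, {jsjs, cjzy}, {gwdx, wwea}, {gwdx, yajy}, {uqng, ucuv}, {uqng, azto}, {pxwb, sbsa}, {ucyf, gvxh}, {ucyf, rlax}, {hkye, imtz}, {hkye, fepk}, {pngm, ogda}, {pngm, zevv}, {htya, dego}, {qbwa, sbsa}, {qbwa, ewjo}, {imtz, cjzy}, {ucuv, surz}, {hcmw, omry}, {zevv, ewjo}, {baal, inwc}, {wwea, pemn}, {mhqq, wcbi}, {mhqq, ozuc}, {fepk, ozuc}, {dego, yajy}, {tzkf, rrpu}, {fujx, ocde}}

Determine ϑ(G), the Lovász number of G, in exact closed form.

Vertex hxcb has 2 neighbors: tamh, zpgx.
Vertex qbwa has 2 neighbors: sbsa, ewjo.
Vertex hgoq has 2 neighbors: htya, wcbi.
N(gwdx) = {wwea, yajy}, |N(gwdx)| = 2.
2-regular, N=53; this is C_{53}, the 53-cycle.
spec(A) ≈ [2.0, 1.98596, 1.94405, 1.87484, 1.77931, 1.65881, 1.51502, 1.34997, 1.16596, 0.96558, 0.75166, 0.52717, 0.29529, 0.05927, -0.17759, -0.41196, -0.64054, -0.86013, -1.06765, -1.26018, -1.43501, -1.58971, -1.72209, -1.83029, -1.9128, -1.96846, -1.99649] (distinct, 5 d.p.).
−53·(-2*cos(pi/53)) / ((2)−(-2*cos(pi/53))) = 53*cos(pi/53)/(cos(pi/53) + 1) = ϑ(G).
= 26.47670899… (decimal).
Lovász sandwich 26 ≤ 53*cos(pi/53)/(cos(pi/53) + 1) ≤ 27: both strict.

53*cos(pi/53)/(cos(pi/53) + 1)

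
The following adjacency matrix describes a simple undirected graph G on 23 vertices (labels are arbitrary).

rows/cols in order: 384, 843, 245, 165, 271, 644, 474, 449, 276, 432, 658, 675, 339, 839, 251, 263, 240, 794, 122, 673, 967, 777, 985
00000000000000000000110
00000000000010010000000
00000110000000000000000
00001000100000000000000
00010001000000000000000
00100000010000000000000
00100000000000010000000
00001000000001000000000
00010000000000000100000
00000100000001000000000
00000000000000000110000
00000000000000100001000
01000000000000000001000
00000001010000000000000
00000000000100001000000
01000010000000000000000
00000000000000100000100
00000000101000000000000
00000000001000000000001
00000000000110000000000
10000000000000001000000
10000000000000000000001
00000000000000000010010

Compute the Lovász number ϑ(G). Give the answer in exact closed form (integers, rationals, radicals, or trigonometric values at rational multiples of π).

23*cos(pi/23)/(cos(pi/23) + 1)

N(251) = {675, 240}, |N(251)| = 2.
deg(474) = 2; N(474) = {245, 263}.
Vertex 985 has 2 neighbors: 122, 777.
N(449) = {271, 839}, |N(449)| = 2.
G on 23 vertices is 2-regular; this is C_{23}, the 23-cycle.
A has 12 distinct eigenvalues ≈ [2.0, 1.925835, 1.708839, 1.365106, 0.92013, 0.406912, -0.136485, -0.669759, -1.153361, -1.551423, -1.834423, -1.981372].
λ_max=2, λ_min=-2*cos(pi/23); ϑ = −23·λ_min/(λ_max−λ_min) = 23*cos(pi/23)/(cos(pi/23) + 1).
Numerically 11.4462.
Check 11 ≤ 23*cos(pi/23)/(cos(pi/23) + 1) ≤ 12: both strict.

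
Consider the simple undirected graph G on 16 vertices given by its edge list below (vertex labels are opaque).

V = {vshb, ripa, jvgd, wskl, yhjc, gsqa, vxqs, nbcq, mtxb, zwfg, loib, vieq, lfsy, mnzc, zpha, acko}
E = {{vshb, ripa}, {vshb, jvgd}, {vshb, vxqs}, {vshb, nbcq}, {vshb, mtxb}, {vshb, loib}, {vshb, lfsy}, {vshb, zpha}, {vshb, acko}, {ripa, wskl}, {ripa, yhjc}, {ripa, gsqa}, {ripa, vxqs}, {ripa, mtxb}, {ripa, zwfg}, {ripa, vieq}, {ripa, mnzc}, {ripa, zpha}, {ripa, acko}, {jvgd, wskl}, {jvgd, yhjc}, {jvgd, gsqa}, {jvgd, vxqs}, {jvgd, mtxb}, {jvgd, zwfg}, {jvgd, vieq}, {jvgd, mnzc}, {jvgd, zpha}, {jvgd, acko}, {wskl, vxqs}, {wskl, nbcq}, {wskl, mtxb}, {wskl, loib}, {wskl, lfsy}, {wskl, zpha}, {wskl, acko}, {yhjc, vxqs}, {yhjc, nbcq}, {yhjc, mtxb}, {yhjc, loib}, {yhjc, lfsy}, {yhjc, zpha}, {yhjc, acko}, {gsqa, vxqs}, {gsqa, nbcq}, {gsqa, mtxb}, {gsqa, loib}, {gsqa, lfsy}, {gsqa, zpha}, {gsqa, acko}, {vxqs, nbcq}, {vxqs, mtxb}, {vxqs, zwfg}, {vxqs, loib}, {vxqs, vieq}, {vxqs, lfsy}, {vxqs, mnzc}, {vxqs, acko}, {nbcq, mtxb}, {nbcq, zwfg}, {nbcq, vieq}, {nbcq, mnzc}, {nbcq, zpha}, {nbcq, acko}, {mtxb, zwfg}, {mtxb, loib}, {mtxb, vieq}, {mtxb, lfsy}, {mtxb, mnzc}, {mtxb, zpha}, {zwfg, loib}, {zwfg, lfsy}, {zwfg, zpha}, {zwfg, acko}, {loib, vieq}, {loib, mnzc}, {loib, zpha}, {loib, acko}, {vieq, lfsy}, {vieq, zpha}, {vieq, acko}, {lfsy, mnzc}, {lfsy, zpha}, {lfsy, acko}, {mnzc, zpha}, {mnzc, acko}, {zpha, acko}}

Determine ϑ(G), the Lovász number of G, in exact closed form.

N(mnzc) = {ripa, jvgd, vxqs, nbcq, mtxb, loib, lfsy, zpha, acko}, |N(mnzc)| = 9.
deg(vieq) = 9; N(vieq) = {ripa, jvgd, vxqs, nbcq, mtxb, loib, lfsy, zpha, acko}.
Vertex vxqs has 14 neighbors: vshb, ripa, jvgd, wskl, yhjc, gsqa, nbcq, mtxb, zwfg, loib, vieq, lfsy, mnzc, acko.
deg(jvgd) = 11; N(jvgd) = {vshb, wskl, yhjc, gsqa, vxqs, mtxb, zwfg, vieq, mnzc, zpha, acko}.
4 parts of sizes [7, 5, 2, 2]; α(G) = 7 = ϑ (perfect).
Numerically 7.0000.
α=7, χ(Ḡ)=7; ϑ=7 lies between (collapsed).

7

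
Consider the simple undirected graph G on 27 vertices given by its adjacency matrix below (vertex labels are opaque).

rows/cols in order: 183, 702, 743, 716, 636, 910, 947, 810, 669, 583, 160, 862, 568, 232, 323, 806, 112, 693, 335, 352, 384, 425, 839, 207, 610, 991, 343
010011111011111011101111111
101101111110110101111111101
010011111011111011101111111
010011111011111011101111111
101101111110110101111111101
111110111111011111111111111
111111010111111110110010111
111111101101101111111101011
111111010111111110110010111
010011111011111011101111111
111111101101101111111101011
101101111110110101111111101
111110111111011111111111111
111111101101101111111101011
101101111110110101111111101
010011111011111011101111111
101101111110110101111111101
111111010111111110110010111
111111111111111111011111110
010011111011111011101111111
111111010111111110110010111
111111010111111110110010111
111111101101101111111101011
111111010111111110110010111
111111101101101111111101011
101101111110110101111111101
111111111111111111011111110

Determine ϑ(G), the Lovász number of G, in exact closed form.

6

deg(839) = 22; N(839) = {183, 702, 743, 716, 636, 910, 947, 669, 583, 862, 568, 323, 806, 112, 693, 335, 352, 384, 425, 207, 991, 343}.
N(343) = {183, 702, 743, 716, 636, 910, 947, 810, 669, 583, 160, 862, 568, 232, 323, 806, 112, 693, 352, 384, 425, 839, 207, 610, 991}, |N(343)| = 25.
Vertex 669 has 21 neighbors: 183, 702, 743, 716, 636, 910, 810, 583, 160, 862, 568, 232, 323, 806, 112, 335, 352, 839, 610, 991, 343.
Vertex 183 has 21 neighbors: 702, 636, 910, 947, 810, 669, 160, 862, 568, 232, 323, 112, 693, 335, 384, 425, 839, 207, 610, 991, 343.
K_{6,6,6,5,2,2} (perfect); ϑ(G) = α(G) = max{6,6,6,5,2,2} = 6.
≈ 6.0000 (to 4 d.p.).
Sandwich: α(G)=6 ≤ ϑ(G)=6 ≤ χ(Ḡ)=6 (collapsed).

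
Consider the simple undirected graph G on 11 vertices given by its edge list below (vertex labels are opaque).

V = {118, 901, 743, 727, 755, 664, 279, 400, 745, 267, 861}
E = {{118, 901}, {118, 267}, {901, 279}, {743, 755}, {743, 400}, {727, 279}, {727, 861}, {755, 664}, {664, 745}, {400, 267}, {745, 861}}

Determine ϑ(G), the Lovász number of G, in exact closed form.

11*cos(pi/11)/(cos(pi/11) + 1)

Vertex 901 has 2 neighbors: 118, 279.
Vertex 118 has 2 neighbors: 901, 267.
N(861) = {727, 745}, |N(861)| = 2.
deg(400) = 2; N(400) = {743, 267}.
deg(v) = 2 for all v (|V|=11); a single 11-cycle (edge-transitive).
The 6 distinct eigenvalues: [2.0, 1.683, 0.831, -0.285, -1.31, -1.919].
With N=11: ϑ(G) = 11·(-(-1)*2*cos(pi/11))/(2−(-2*cos(pi/11))) = 11*cos(pi/11)/(cos(pi/11) + 1).
ϑ(G) ≈ 5.38630291.
Check 5 ≤ 11*cos(pi/11)/(cos(pi/11) + 1) ≤ 6: both strict.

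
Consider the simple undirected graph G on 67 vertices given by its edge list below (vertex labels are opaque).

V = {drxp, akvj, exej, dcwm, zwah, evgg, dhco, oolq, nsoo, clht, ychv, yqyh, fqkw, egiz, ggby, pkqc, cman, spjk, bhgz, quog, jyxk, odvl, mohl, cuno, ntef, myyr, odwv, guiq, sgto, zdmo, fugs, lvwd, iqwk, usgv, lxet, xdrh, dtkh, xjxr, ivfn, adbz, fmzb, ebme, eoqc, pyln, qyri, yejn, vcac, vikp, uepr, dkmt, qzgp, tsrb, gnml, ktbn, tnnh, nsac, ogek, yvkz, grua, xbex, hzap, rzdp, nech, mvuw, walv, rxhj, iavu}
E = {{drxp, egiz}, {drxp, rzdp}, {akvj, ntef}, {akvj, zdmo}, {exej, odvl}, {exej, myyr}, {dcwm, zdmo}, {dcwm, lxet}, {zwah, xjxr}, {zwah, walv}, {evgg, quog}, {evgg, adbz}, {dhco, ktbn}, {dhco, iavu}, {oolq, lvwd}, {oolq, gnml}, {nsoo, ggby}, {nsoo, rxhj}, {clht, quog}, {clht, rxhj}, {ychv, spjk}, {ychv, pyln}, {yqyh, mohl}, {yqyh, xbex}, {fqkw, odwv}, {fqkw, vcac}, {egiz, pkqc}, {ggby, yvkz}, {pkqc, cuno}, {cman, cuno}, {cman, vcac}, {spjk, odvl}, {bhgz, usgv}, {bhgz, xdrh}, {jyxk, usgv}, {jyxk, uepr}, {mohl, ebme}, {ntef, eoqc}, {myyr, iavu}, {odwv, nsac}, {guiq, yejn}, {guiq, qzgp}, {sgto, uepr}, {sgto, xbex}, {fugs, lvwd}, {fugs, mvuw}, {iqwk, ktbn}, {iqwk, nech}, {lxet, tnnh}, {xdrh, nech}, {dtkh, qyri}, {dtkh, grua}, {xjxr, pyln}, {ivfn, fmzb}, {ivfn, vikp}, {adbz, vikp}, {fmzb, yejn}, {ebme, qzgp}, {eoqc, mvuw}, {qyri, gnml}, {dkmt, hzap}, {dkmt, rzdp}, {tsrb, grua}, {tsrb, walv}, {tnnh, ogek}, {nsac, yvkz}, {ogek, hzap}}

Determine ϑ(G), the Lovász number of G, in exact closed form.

67*cos(pi/67)/(cos(pi/67) + 1)

N(lxet) = {dcwm, tnnh}, |N(lxet)| = 2.
N(drxp) = {egiz, rzdp}, |N(drxp)| = 2.
Vertex dtkh has 2 neighbors: qyri, grua.
Vertex ebme has 2 neighbors: mohl, qzgp.
Regular of degree 2 on 67 vertices: connected 2-regular on 67 ⇒ C_{67}.
Distinct eigenvalues (to 4 d.p.): [2.0, 1.9912, 1.9649, 1.9214, 1.8609, 1.7841, 1.6917, 1.5843, 1.4631, 1.3289, 1.1831, 1.0269, 0.8617, 0.6889, 0.5101, 0.3268, 0.1406, -0.0469, -0.2339, -0.4189, -0.6002, -0.7762, -0.9454, -1.1063, -1.2574, -1.3975, -1.5254, -1.6398, -1.7398, -1.8245, -1.8932, -1.9453, -1.9802, -1.9978].
−67·(-2*cos(pi/67)) / ((2)−(-2*cos(pi/67))) = 67*cos(pi/67)/(cos(pi/67) + 1) = ϑ(G).
Numerically 33.481579809.
33 ≤ 67*cos(pi/67)/(cos(pi/67) + 1) ≤ 34: both strict.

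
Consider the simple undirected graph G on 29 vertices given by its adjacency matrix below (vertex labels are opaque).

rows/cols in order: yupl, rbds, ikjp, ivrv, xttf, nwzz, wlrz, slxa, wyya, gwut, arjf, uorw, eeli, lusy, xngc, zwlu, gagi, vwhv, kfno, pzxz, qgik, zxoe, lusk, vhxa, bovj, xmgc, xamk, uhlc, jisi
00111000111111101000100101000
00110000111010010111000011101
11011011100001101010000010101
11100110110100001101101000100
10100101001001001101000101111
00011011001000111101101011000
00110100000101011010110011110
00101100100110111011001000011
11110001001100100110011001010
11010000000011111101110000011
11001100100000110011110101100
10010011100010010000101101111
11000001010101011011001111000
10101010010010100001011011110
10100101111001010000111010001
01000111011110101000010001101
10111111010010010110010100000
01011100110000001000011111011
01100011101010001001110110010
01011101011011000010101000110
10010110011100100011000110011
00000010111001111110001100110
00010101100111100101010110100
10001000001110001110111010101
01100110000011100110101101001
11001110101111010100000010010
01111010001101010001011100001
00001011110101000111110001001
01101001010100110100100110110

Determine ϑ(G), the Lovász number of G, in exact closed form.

sqrt(29)

Vertex arjf has 14 neighbors: yupl, rbds, xttf, nwzz, wyya, xngc, zwlu, kfno, pzxz, qgik, zxoe, vhxa, xmgc, xamk.
Vertex xmgc has 14 neighbors: yupl, rbds, xttf, nwzz, wlrz, wyya, arjf, uorw, eeli, lusy, zwlu, vwhv, bovj, uhlc.
Vertex zwlu has 14 neighbors: rbds, nwzz, wlrz, slxa, gwut, arjf, uorw, eeli, xngc, gagi, zxoe, xmgc, xamk, jisi.
N(yupl) = {ikjp, ivrv, xttf, wyya, gwut, arjf, uorw, eeli, lusy, xngc, gagi, qgik, vhxa, xmgc}, |N(yupl)| = 14.
Regular of degree 14 on 29 vertices: strongly regular (29,14,6,7).
Distinct eigenvalues (to 6 d.p.): [14.0, 2.192582, -3.192582].
−29·(-sqrt(29)/2 - 1/2) / ((14)−(-sqrt(29)/2 - 1/2)) = sqrt(29) = ϑ(G).
= 5.38516481… (decimal).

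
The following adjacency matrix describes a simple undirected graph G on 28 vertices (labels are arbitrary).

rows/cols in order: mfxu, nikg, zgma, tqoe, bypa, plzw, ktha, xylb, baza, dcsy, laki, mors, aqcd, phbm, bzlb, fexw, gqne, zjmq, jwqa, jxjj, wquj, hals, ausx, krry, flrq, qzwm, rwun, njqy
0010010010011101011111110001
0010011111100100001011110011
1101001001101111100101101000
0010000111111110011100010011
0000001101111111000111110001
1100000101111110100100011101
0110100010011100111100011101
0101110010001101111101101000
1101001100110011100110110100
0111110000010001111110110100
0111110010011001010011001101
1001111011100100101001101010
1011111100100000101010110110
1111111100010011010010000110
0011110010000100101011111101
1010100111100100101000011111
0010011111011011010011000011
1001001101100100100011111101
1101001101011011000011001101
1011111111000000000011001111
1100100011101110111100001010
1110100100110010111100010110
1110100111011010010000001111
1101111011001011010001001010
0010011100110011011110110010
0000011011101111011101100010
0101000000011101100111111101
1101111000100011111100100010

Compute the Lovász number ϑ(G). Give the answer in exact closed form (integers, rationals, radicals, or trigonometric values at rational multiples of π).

7

N(flrq) = {zgma, plzw, ktha, xylb, laki, mors, bzlb, fexw, zjmq, jwqa, jxjj, wquj, ausx, krry, rwun}, |N(flrq)| = 15.
N(gqne) = {zgma, plzw, ktha, xylb, baza, dcsy, mors, aqcd, bzlb, fexw, zjmq, wquj, hals, rwun, njqy}, |N(gqne)| = 15.
N(krry) = {mfxu, nikg, tqoe, bypa, plzw, ktha, baza, dcsy, aqcd, bzlb, fexw, zjmq, hals, flrq, rwun}, |N(krry)| = 15.
Vertex tqoe has 15 neighbors: zgma, xylb, baza, dcsy, laki, mors, aqcd, phbm, bzlb, zjmq, jwqa, jxjj, krry, rwun, njqy.
Regular of degree 15 on 28 vertices: Kneser-type, 2-subsets of [8].
spec(A) ≈ [15.0, 1.0, -5.0] (distinct, 6 d.p.).
With N=28: ϑ(G) = 28·(-1*(-5))/(15−(-5)) = 7.
≈ 7.000000 (to 6 d.p.).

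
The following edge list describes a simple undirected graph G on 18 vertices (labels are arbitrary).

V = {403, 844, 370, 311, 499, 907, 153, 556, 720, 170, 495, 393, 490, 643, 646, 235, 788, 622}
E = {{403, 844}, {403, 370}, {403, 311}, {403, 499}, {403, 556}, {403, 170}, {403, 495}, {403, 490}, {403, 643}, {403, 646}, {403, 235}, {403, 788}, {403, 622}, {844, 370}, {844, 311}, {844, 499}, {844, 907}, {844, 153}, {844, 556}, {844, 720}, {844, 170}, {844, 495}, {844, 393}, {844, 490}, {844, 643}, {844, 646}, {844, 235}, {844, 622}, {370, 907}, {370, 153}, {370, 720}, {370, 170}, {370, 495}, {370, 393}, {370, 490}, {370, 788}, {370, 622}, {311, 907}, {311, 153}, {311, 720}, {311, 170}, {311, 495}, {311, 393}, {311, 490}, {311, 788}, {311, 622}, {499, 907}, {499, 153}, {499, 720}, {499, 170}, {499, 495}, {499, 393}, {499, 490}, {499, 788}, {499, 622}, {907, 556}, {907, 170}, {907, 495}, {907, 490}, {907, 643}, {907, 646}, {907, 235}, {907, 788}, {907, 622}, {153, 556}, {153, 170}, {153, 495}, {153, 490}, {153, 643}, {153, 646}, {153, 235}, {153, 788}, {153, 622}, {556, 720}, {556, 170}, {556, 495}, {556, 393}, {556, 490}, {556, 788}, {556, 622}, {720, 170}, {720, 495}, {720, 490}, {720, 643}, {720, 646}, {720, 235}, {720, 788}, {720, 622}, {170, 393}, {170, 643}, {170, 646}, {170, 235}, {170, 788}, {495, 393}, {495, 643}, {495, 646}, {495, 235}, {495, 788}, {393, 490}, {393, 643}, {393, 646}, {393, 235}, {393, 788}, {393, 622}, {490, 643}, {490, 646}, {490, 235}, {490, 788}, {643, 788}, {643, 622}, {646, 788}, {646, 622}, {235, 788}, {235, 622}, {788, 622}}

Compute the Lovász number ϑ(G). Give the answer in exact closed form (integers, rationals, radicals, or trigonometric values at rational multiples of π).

7

deg(370) = 11; N(370) = {403, 844, 907, 153, 720, 170, 495, 393, 490, 788, 622}.
Vertex 153 has 13 neighbors: 844, 370, 311, 499, 556, 170, 495, 490, 643, 646, 235, 788, 622.
deg(499) = 11; N(499) = {403, 844, 907, 153, 720, 170, 495, 393, 490, 788, 622}.
N(844) = {403, 370, 311, 499, 907, 153, 556, 720, 170, 495, 393, 490, 643, 646, 235, 622}, |N(844)| = 16.
4 parts of sizes [7, 5, 4, 2]; α(G) = 7 = ϑ (perfect).
≈ 7.0000000 (to 7 d.p.).
Check 7 ≤ 7 ≤ 7: collapsed.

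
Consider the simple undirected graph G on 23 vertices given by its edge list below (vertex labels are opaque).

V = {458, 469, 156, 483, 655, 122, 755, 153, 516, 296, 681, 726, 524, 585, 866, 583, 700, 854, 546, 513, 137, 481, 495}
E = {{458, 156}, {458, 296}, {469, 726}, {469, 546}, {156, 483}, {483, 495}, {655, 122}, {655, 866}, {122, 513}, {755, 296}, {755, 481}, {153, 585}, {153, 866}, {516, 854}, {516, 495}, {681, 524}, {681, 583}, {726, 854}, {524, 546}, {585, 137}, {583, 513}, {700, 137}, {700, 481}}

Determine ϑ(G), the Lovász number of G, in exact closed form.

deg(681) = 2; N(681) = {524, 583}.
Vertex 156 has 2 neighbors: 458, 483.
deg(726) = 2; N(726) = {469, 854}.
Vertex 583 has 2 neighbors: 681, 513.
2-regular, N=23; a single 23-cycle (edge-transitive).
Distinct eigenvalues (to 6 d.p.): [2.0, 1.925835, 1.708839, 1.365106, 0.92013, 0.406912, -0.136485, -0.669759, -1.153361, -1.551423, -1.834423, -1.981372].
With N=23: ϑ(G) = 23·(-(-1)*2*cos(pi/23))/(2−(-2*cos(pi/23))) = 23*cos(pi/23)/(cos(pi/23) + 1).
≈ 11.446194 (to 6 d.p.).
Check 11 ≤ 23*cos(pi/23)/(cos(pi/23) + 1) ≤ 12: both strict.

23*cos(pi/23)/(cos(pi/23) + 1)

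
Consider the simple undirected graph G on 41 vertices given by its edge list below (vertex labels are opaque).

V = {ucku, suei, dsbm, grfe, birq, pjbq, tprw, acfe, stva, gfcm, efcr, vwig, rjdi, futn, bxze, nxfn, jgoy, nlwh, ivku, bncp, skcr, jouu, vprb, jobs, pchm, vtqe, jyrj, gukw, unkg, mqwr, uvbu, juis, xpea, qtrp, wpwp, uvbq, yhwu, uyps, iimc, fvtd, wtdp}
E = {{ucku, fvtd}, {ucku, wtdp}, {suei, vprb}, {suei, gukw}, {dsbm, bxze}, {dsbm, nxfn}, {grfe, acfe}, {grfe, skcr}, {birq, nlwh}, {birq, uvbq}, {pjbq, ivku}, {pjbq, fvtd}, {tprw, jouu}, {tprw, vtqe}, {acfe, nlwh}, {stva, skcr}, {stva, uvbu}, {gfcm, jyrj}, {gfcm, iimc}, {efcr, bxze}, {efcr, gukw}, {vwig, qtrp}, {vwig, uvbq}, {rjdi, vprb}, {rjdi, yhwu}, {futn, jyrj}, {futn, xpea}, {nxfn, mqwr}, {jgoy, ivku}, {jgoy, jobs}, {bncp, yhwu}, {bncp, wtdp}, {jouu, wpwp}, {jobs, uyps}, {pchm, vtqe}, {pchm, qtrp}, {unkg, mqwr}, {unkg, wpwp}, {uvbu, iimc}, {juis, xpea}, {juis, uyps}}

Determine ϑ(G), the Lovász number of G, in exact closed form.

N(efcr) = {bxze, gukw}, |N(efcr)| = 2.
N(wpwp) = {jouu, unkg}, |N(wpwp)| = 2.
Vertex fvtd has 2 neighbors: ucku, pjbq.
deg(pjbq) = 2; N(pjbq) = {ivku, fvtd}.
Every vertex has degree 2 (N=41); the odd cycle C_{41}.
A has 21 distinct eigenvalues ≈ [2.0, 1.9766, 1.9068, 1.7923, 1.6359, 1.441, 1.2125, 0.9554, 0.676, 0.3808, 0.0766, -0.2294, -0.53, -0.8181, -1.0871, -1.3307, -1.543, -1.7191, -1.855, -1.9474, -1.9941].
Lovász (edge-transitive): ϑ = −41·(-2*cos(pi/41))/((2)−(-2*cos(pi/41))) = 41*cos(pi/41)/(cos(pi/41) + 1).
= 20.469880… (decimal).
20 ≤ 41*cos(pi/41)/(cos(pi/41) + 1) ≤ 21: both strict.

41*cos(pi/41)/(cos(pi/41) + 1)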